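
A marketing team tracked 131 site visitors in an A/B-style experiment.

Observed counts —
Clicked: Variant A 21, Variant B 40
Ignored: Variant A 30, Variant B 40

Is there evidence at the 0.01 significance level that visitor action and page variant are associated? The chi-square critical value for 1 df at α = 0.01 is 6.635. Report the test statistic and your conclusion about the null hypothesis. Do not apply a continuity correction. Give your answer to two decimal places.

Row totals: 61, 70. Column totals: 51, 80. Grand total N = 131.
Expected counts (row total × column total / N):
  Clicked, Variant A: 61×51/131 = 23.748
  Clicked, Variant B: 61×80/131 = 37.252
  Ignored, Variant A: 70×51/131 = 27.252
  Ignored, Variant B: 70×80/131 = 42.748
Contributions (O − E)²/E:
  (21 − 23.748)²/23.748 = 0.3180
  (40 − 37.252)²/37.252 = 0.2027
  (30 − 27.252)²/27.252 = 0.2771
  (40 − 42.748)²/42.748 = 0.1767
χ² = 0.3180 + 0.2027 + 0.2771 + 0.1767 = 0.97
df = (2−1)(2−1) = 1. Since 0.97 < 6.635, fail to reject the null hypothesis of independence at α = 0.01.

0.97; fail to reject H₀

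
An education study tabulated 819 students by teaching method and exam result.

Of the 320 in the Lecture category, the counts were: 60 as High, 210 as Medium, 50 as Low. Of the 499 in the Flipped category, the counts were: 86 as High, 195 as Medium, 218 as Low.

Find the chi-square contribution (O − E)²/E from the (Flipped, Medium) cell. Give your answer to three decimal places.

Row total (Flipped) = 499; column total (Medium) = 405; N = 819.
Expected count E = 499 × 405 / 819 = 246.7582.
Contribution = (O − E)²/E = (195 − 246.7582)² / 246.7582 = 10.856.

10.856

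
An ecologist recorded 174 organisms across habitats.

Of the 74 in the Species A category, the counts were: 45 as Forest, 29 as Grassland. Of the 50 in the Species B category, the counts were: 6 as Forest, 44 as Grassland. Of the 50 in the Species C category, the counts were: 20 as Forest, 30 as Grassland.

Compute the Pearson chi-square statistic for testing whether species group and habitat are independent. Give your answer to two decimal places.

Row totals: 74, 50, 50. Column totals: 71, 103. Grand total N = 174.
Expected counts (row total × column total / N):
  Species A, Forest: 74×71/174 = 30.195
  Species A, Grassland: 74×103/174 = 43.805
  Species B, Forest: 50×71/174 = 20.402
  Species B, Grassland: 50×103/174 = 29.598
  Species C, Forest: 50×71/174 = 20.402
  Species C, Grassland: 50×103/174 = 29.598
Contributions (O − E)²/E:
  (45 − 30.195)²/30.195 = 7.2591
  (29 − 43.805)²/43.805 = 5.0037
  (6 − 20.402)²/20.402 = 10.1665
  (44 − 29.598)²/29.598 = 7.0078
  (20 − 20.402)²/20.402 = 0.0079
  (30 − 29.598)²/29.598 = 0.0055
χ² = 7.2591 + 5.0037 + 10.1665 + 7.0078 + 0.0079 + 0.0055 = 29.45

29.45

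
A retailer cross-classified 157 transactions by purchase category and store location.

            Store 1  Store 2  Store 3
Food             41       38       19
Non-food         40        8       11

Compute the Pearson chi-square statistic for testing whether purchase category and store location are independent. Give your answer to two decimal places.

Row totals: 98, 59. Column totals: 81, 46, 30. Grand total N = 157.
Expected counts (row total × column total / N):
  Food, Store 1: 98×81/157 = 50.561
  Food, Store 2: 98×46/157 = 28.713
  Food, Store 3: 98×30/157 = 18.726
  Non-food, Store 1: 59×81/157 = 30.439
  Non-food, Store 2: 59×46/157 = 17.287
  Non-food, Store 3: 59×30/157 = 11.274
Contributions (O − E)²/E:
  (41 − 50.561)²/50.561 = 1.8080
  (38 − 28.713)²/28.713 = 3.0038
  (19 − 18.726)²/18.726 = 0.0040
  (40 − 30.439)²/30.439 = 3.0031
  (8 − 17.287)²/17.287 = 4.9892
  (11 − 11.274)²/11.274 = 0.0067
χ² = 1.8080 + 3.0038 + 0.0040 + 3.0031 + 4.9892 + 0.0067 = 12.81

12.81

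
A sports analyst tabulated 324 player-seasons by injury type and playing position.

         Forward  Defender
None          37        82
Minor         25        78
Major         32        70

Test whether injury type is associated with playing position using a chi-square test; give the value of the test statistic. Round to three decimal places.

Row totals: 119, 103, 102. Column totals: 94, 230. Grand total N = 324.
Expected counts (row total × column total / N):
  None, Forward: 119×94/324 = 34.5247
  None, Defender: 119×230/324 = 84.4753
  Minor, Forward: 103×94/324 = 29.8827
  Minor, Defender: 103×230/324 = 73.1173
  Major, Forward: 102×94/324 = 29.5926
  Major, Defender: 102×230/324 = 72.4074
Contributions (O − E)²/E:
  (37 − 34.5247)²/34.5247 = 0.1775
  (82 − 84.4753)²/84.4753 = 0.0725
  (25 − 29.8827)²/29.8827 = 0.7978
  (78 − 73.1173)²/73.1173 = 0.3261
  (32 − 29.5926)²/29.5926 = 0.1958
  (70 − 72.4074)²/72.4074 = 0.0800
χ² = 0.1775 + 0.0725 + 0.7978 + 0.3261 + 0.1958 + 0.0800 = 1.650

1.650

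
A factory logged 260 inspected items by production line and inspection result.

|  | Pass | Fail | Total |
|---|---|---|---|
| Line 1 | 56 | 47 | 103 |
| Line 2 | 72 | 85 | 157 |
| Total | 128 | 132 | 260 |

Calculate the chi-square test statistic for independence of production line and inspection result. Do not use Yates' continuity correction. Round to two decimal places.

Grand total N = 260.
Expected counts (row total × column total / N):
  Line 1, Pass: 103×128/260 = 50.708
  Line 1, Fail: 103×132/260 = 52.292
  Line 2, Pass: 157×128/260 = 77.292
  Line 2, Fail: 157×132/260 = 79.708
Contributions (O − E)²/E:
  (56 − 50.708)²/50.708 = 0.5523
  (47 − 52.292)²/52.292 = 0.5356
  (72 − 77.292)²/77.292 = 0.3623
  (85 − 79.708)²/79.708 = 0.3513
χ² = 0.5523 + 0.5356 + 0.3623 + 0.3513 = 1.80

1.80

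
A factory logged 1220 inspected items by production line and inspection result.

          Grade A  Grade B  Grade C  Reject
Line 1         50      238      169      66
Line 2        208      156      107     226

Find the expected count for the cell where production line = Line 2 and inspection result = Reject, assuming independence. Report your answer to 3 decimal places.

Row total (Line 2) = 697; column total (Reject) = 292; grand total N = 1220.
Expected count = (row total × column total) / N = 697 × 292 / 1220 = 166.823.

166.823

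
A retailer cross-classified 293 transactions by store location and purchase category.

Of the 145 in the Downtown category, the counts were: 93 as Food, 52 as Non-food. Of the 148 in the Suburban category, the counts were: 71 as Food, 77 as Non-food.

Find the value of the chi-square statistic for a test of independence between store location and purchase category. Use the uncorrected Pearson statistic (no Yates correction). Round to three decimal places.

Row totals: 145, 148. Column totals: 164, 129. Grand total N = 293.
Expected counts (row total × column total / N):
  Downtown, Food: 145×164/293 = 81.1604
  Downtown, Non-food: 145×129/293 = 63.8396
  Suburban, Food: 148×164/293 = 82.8396
  Suburban, Non-food: 148×129/293 = 65.1604
Contributions (O − E)²/E:
  (93 − 81.1604)²/81.1604 = 1.7271
  (52 − 63.8396)²/63.8396 = 2.1958
  (71 − 82.8396)²/82.8396 = 1.6921
  (77 − 65.1604)²/65.1604 = 2.1512
χ² = 1.7271 + 2.1958 + 1.6921 + 2.1512 = 7.766

7.766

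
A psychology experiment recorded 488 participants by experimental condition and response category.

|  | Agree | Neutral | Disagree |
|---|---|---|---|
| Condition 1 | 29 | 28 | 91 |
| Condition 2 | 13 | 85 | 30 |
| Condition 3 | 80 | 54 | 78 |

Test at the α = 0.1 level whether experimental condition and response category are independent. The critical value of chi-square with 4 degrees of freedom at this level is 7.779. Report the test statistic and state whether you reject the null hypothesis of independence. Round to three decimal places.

Row totals: 148, 128, 212. Column totals: 122, 167, 199. Grand total N = 488.
Expected counts (row total × column total / N):
  Condition 1, Agree: 148×122/488 = 37.0000
  Condition 1, Neutral: 148×167/488 = 50.6475
  Condition 1, Disagree: 148×199/488 = 60.3525
  Condition 2, Agree: 128×122/488 = 32.0000
  Condition 2, Neutral: 128×167/488 = 43.8033
  Condition 2, Disagree: 128×199/488 = 52.1967
  Condition 3, Agree: 212×122/488 = 53.0000
  Condition 3, Neutral: 212×167/488 = 72.5492
  Condition 3, Disagree: 212×199/488 = 86.4508
Contributions (O − E)²/E:
  (29 − 37.0000)²/37.0000 = 1.7297
  (28 − 50.6475)²/50.6475 = 10.1270
  (91 − 60.3525)²/60.3525 = 15.5631
  (13 − 32.0000)²/32.0000 = 11.2813
  (85 − 43.8033)²/43.8033 = 38.7452
  (30 − 52.1967)²/52.1967 = 9.4392
  (80 − 53.0000)²/53.0000 = 13.7547
  (54 − 72.5492)²/72.5492 = 4.7426
  (78 − 86.4508)²/86.4508 = 0.8261
χ² = 1.7297 + 10.1270 + 15.5631 + 11.2813 + 38.7452 + 9.4392 + 13.7547 + 4.7426 + 0.8261 = 106.209
df = (3−1)(3−1) = 4. Since 106.209 > 7.779, reject the null hypothesis of independence at α = 0.1.

106.209; reject H₀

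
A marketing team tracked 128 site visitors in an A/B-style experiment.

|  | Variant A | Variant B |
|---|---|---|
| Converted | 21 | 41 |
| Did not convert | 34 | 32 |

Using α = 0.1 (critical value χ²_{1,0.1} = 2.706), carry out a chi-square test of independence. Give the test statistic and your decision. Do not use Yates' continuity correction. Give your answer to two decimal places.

Row totals: 62, 66. Column totals: 55, 73. Grand total N = 128.
Expected counts (row total × column total / N):
  Converted, Variant A: 62×55/128 = 26.641
  Converted, Variant B: 62×73/128 = 35.359
  Did not convert, Variant A: 66×55/128 = 28.359
  Did not convert, Variant B: 66×73/128 = 37.641
Contributions (O − E)²/E:
  (21 − 26.641)²/26.641 = 1.1944
  (41 − 35.359)²/35.359 = 0.8999
  (34 − 28.359)²/28.359 = 1.1221
  (32 − 37.641)²/37.641 = 0.8454
χ² = 1.1944 + 0.8999 + 1.1221 + 0.8454 = 4.06
df = (2−1)(2−1) = 1. Since 4.06 > 2.706, reject the null hypothesis of independence at α = 0.1.

4.06; reject H₀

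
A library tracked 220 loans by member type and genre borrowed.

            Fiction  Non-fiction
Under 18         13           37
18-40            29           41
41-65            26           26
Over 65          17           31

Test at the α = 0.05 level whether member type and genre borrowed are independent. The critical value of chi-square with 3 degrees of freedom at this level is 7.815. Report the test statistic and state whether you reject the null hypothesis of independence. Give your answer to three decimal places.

Row totals: 50, 70, 52, 48. Column totals: 85, 135. Grand total N = 220.
Expected counts (row total × column total / N):
  Under 18, Fiction: 50×85/220 = 19.3182
  Under 18, Non-fiction: 50×135/220 = 30.6818
  18-40, Fiction: 70×85/220 = 27.0455
  18-40, Non-fiction: 70×135/220 = 42.9545
  41-65, Fiction: 52×85/220 = 20.0909
  41-65, Non-fiction: 52×135/220 = 31.9091
  Over 65, Fiction: 48×85/220 = 18.5455
  Over 65, Non-fiction: 48×135/220 = 29.4545
Contributions (O − E)²/E:
  (13 − 19.3182)²/19.3182 = 2.0664
  (37 − 30.6818)²/30.6818 = 1.3011
  (29 − 27.0455)²/27.0455 = 0.1412
  (41 − 42.9545)²/42.9545 = 0.0889
  (26 − 20.0909)²/20.0909 = 1.7380
  (26 − 31.9091)²/31.9091 = 1.0943
  (17 − 18.5455)²/18.5455 = 0.1288
  (31 − 29.4545)²/29.4545 = 0.0811
χ² = 2.0664 + 1.3011 + 0.1412 + 0.0889 + 1.7380 + 1.0943 + 0.1288 + 0.0811 = 6.640
df = (4−1)(2−1) = 3. Since 6.640 < 7.815, fail to reject the null hypothesis of independence at α = 0.05.

6.640; fail to reject H₀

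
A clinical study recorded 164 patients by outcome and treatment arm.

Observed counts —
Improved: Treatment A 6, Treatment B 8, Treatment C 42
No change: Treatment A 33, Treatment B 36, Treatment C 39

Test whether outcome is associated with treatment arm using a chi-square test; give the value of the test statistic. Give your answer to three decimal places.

Row totals: 56, 108. Column totals: 39, 44, 81. Grand total N = 164.
Expected counts (row total × column total / N):
  Improved, Treatment A: 56×39/164 = 13.3171
  Improved, Treatment B: 56×44/164 = 15.0244
  Improved, Treatment C: 56×81/164 = 27.6585
  No change, Treatment A: 108×39/164 = 25.6829
  No change, Treatment B: 108×44/164 = 28.9756
  No change, Treatment C: 108×81/164 = 53.3415
Contributions (O − E)²/E:
  (6 − 13.3171)²/13.3171 = 4.0204
  (8 − 15.0244)²/15.0244 = 3.2841
  (42 − 27.6585)²/27.6585 = 7.4364
  (33 − 25.6829)²/25.6829 = 2.0847
  (36 − 28.9756)²/28.9756 = 1.7029
  (39 − 53.3415)²/53.3415 = 3.8559
χ² = 4.0204 + 3.2841 + 7.4364 + 2.0847 + 1.7029 + 3.8559 = 22.384

22.384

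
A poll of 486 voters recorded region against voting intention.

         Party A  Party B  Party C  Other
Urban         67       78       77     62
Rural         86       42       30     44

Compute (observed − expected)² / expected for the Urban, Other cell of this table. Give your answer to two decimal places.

Row total (Urban) = 284; column total (Other) = 106; N = 486.
Expected count E = 284 × 106 / 486 = 61.942.
Contribution = (O − E)²/E = (62 − 61.942)² / 61.942 = 0.00.

0.00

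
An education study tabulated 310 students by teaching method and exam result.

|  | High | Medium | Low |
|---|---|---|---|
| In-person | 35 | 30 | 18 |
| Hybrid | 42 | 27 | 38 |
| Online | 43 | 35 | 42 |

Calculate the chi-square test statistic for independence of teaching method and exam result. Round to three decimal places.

Row totals: 83, 107, 120. Column totals: 120, 92, 98. Grand total N = 310.
Expected counts (row total × column total / N):
  In-person, High: 83×120/310 = 32.1290
  In-person, Medium: 83×92/310 = 24.6323
  In-person, Low: 83×98/310 = 26.2387
  Hybrid, High: 107×120/310 = 41.4194
  Hybrid, Medium: 107×92/310 = 31.7548
  Hybrid, Low: 107×98/310 = 33.8258
  Online, High: 120×120/310 = 46.4516
  Online, Medium: 120×92/310 = 35.6129
  Online, Low: 120×98/310 = 37.9355
Contributions (O − E)²/E:
  (35 − 32.1290)²/32.1290 = 0.2565
  (30 − 24.6323)²/24.6323 = 1.1697
  (18 − 26.2387)²/26.2387 = 2.5869
  (42 − 41.4194)²/41.4194 = 0.0081
  (27 − 31.7548)²/31.7548 = 0.7120
  (38 − 33.8258)²/33.8258 = 0.5151
  (43 − 46.4516)²/46.4516 = 0.2565
  (35 − 35.6129)²/35.6129 = 0.0105
  (42 − 37.9355)²/37.9355 = 0.4355
χ² = 0.2565 + 1.1697 + 2.5869 + 0.0081 + 0.7120 + 0.5151 + 0.2565 + 0.0105 + 0.4355 = 5.951

5.951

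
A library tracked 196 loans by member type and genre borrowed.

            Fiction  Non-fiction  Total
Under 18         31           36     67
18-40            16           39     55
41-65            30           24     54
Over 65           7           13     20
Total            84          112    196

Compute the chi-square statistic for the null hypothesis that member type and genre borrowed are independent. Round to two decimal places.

Grand total N = 196.
Expected counts (row total × column total / N):
  Under 18, Fiction: 67×84/196 = 28.714
  Under 18, Non-fiction: 67×112/196 = 38.286
  18-40, Fiction: 55×84/196 = 23.571
  18-40, Non-fiction: 55×112/196 = 31.429
  41-65, Fiction: 54×84/196 = 23.143
  41-65, Non-fiction: 54×112/196 = 30.857
  Over 65, Fiction: 20×84/196 = 8.571
  Over 65, Non-fiction: 20×112/196 = 11.429
Contributions (O − E)²/E:
  (31 − 28.714)²/28.714 = 0.1820
  (36 − 38.286)²/38.286 = 0.1365
  (16 − 23.571)²/23.571 = 2.4318
  (39 − 31.429)²/31.429 = 1.8238
  (30 − 23.143)²/23.143 = 2.0316
  (24 − 30.857)²/30.857 = 1.5238
  (7 − 8.571)²/8.571 = 0.2880
  (13 − 11.429)²/11.429 = 0.2159
χ² = 0.1820 + 0.1365 + 2.4318 + 1.8238 + 2.0316 + 1.5238 + 0.2880 + 0.2159 = 8.63

8.63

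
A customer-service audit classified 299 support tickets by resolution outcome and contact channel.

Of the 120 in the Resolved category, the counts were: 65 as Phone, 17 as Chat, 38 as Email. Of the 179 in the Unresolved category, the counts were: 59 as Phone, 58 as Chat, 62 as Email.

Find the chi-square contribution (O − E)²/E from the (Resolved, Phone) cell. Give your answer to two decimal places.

4.66

Row total (Resolved) = 120; column total (Phone) = 124; N = 299.
Expected count E = 120 × 124 / 299 = 49.766.
Contribution = (O − E)²/E = (65 − 49.766)² / 49.766 = 4.66.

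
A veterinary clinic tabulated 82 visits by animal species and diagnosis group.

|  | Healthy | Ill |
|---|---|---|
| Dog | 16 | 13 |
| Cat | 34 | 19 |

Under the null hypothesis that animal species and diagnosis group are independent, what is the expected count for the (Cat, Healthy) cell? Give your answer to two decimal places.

32.32

Row total (Cat) = 53; column total (Healthy) = 50; grand total N = 82.
Expected count = (row total × column total) / N = 53 × 50 / 82 = 32.32.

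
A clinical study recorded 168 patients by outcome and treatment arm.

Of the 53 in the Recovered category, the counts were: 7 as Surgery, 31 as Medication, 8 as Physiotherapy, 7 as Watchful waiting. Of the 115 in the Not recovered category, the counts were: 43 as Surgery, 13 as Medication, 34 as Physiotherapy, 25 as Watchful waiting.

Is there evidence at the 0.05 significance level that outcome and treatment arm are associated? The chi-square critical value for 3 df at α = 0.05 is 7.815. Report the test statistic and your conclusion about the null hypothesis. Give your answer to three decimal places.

42.397; reject H₀

Row totals: 53, 115. Column totals: 50, 44, 42, 32. Grand total N = 168.
Expected counts (row total × column total / N):
  Recovered, Surgery: 53×50/168 = 15.77381
  Recovered, Medication: 53×44/168 = 13.88095
  Recovered, Physiotherapy: 53×42/168 = 13.25000
  Recovered, Watchful waiting: 53×32/168 = 10.09524
  Not recovered, Surgery: 115×50/168 = 34.22619
  Not recovered, Medication: 115×44/168 = 30.11905
  Not recovered, Physiotherapy: 115×42/168 = 28.75000
  Not recovered, Watchful waiting: 115×32/168 = 21.90476
Contributions (O − E)²/E:
  (7 − 15.77381)²/15.77381 = 4.8802
  (31 − 13.88095)²/13.88095 = 21.1125
  (8 − 13.25000)²/13.25000 = 2.0802
  (7 − 10.09524)²/10.09524 = 0.9490
  (43 − 34.22619)²/34.22619 = 2.2491
  (13 − 30.11905)²/30.11905 = 9.7301
  (34 − 28.75000)²/28.75000 = 0.9587
  (25 − 21.90476)²/21.90476 = 0.4374
χ² = 4.8802 + 21.1125 + 2.0802 + 0.9490 + 2.2491 + 9.7301 + 0.9587 + 0.4374 = 42.397
df = (2−1)(4−1) = 3. Since 42.397 > 7.815, reject the null hypothesis of independence at α = 0.05.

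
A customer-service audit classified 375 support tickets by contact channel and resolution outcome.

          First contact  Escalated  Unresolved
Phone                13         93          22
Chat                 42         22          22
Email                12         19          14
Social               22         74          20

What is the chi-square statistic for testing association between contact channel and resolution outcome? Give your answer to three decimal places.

62.346

Row totals: 128, 86, 45, 116. Column totals: 89, 208, 78. Grand total N = 375.
Expected counts (row total × column total / N):
  Phone, First contact: 128×89/375 = 30.3787
  Phone, Escalated: 128×208/375 = 70.9973
  Phone, Unresolved: 128×78/375 = 26.6240
  Chat, First contact: 86×89/375 = 20.4107
  Chat, Escalated: 86×208/375 = 47.7013
  Chat, Unresolved: 86×78/375 = 17.8880
  Email, First contact: 45×89/375 = 10.6800
  Email, Escalated: 45×208/375 = 24.9600
  Email, Unresolved: 45×78/375 = 9.3600
  Social, First contact: 116×89/375 = 27.5307
  Social, Escalated: 116×208/375 = 64.3413
  Social, Unresolved: 116×78/375 = 24.1280
Contributions (O − E)²/E:
  (13 − 30.3787)²/30.3787 = 9.9418
  (93 − 70.9973)²/70.9973 = 6.8188
  (22 − 26.6240)²/26.6240 = 0.8031
  (42 − 20.4107)²/20.4107 = 22.8360
  (22 − 47.7013)²/47.7013 = 13.8478
  (22 − 17.8880)²/17.8880 = 0.9452
  (12 − 10.6800)²/10.6800 = 0.1631
  (19 − 24.9600)²/24.9600 = 1.4231
  (14 − 9.3600)²/9.3600 = 2.3002
  (22 − 27.5307)²/27.5307 = 1.1111
  (74 − 64.3413)²/64.3413 = 1.4499
  (20 − 24.1280)²/24.1280 = 0.7062
χ² = 9.9418 + 6.8188 + 0.8031 + 22.8360 + 13.8478 + 0.9452 + 0.1631 + 1.4231 + 2.3002 + 1.1111 + 1.4499 + 0.7062 = 62.346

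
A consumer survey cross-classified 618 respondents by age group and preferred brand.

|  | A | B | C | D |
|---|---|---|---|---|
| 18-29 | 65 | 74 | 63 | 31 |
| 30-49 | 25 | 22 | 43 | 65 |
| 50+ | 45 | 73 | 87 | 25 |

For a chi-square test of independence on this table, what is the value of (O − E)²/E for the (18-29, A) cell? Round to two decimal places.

Row total (18-29) = 233; column total (A) = 135; N = 618.
Expected count E = 233 × 135 / 618 = 50.898.
Contribution = (O − E)²/E = (65 − 50.898)² / 50.898 = 3.91.

3.91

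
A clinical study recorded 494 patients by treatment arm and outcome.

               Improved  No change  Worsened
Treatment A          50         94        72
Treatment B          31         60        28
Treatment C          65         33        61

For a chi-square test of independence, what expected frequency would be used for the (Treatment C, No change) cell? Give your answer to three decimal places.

60.188

Row total (Treatment C) = 159; column total (No change) = 187; grand total N = 494.
Expected count = (row total × column total) / N = 159 × 187 / 494 = 60.188.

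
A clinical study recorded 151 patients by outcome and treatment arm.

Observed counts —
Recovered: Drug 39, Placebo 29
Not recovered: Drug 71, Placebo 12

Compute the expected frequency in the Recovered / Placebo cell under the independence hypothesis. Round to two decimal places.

Row total (Recovered) = 68; column total (Placebo) = 41; grand total N = 151.
Expected count = (row total × column total) / N = 68 × 41 / 151 = 18.46.

18.46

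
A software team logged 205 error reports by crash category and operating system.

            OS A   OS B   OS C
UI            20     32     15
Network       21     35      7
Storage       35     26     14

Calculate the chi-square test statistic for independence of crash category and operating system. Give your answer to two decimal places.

8.90

Row totals: 67, 63, 75. Column totals: 76, 93, 36. Grand total N = 205.
Expected counts (row total × column total / N):
  UI, OS A: 67×76/205 = 24.8390
  UI, OS B: 67×93/205 = 30.3951
  UI, OS C: 67×36/205 = 11.7659
  Network, OS A: 63×76/205 = 23.3561
  Network, OS B: 63×93/205 = 28.5805
  Network, OS C: 63×36/205 = 11.0634
  Storage, OS A: 75×76/205 = 27.8049
  Storage, OS B: 75×93/205 = 34.0244
  Storage, OS C: 75×36/205 = 13.1707
Contributions (O − E)²/E:
  (20 − 24.8390)²/24.8390 = 0.9427
  (32 − 30.3951)²/30.3951 = 0.0847
  (15 − 11.7659)²/11.7659 = 0.8890
  (21 − 23.3561)²/23.3561 = 0.2377
  (35 − 28.5805)²/28.5805 = 1.4419
  (7 − 11.0634)²/11.0634 = 1.4924
  (35 − 27.8049)²/27.8049 = 1.8619
  (26 − 34.0244)²/34.0244 = 1.8925
  (14 − 13.1707)²/13.1707 = 0.0522
χ² = 0.9427 + 0.0847 + 0.8890 + 0.2377 + 1.4419 + 1.4924 + 1.8619 + 1.8925 + 0.0522 = 8.90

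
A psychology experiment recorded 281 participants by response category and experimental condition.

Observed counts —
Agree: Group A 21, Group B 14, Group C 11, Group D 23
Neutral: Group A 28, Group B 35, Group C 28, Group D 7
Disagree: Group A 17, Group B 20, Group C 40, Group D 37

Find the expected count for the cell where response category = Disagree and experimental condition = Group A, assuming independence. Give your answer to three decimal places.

Row total (Disagree) = 114; column total (Group A) = 66; grand total N = 281.
Expected count = (row total × column total) / N = 114 × 66 / 281 = 26.776.

26.776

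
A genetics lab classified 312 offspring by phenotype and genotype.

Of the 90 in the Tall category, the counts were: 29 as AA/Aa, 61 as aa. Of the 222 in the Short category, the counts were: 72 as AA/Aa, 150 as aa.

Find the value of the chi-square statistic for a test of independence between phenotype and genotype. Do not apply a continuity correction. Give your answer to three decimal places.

Row totals: 90, 222. Column totals: 101, 211. Grand total N = 312.
Expected counts (row total × column total / N):
  Tall, AA/Aa: 90×101/312 = 29.1346
  Tall, aa: 90×211/312 = 60.8654
  Short, AA/Aa: 222×101/312 = 71.8654
  Short, aa: 222×211/312 = 150.1346
Contributions (O − E)²/E:
  (29 − 29.1346)²/29.1346 = 0.0006
  (61 − 60.8654)²/60.8654 = 0.0003
  (72 − 71.8654)²/71.8654 = 0.0003
  (150 − 150.1346)²/150.1346 = 0.0001
χ² = 0.0006 + 0.0003 + 0.0003 + 0.0001 = 0.001

0.001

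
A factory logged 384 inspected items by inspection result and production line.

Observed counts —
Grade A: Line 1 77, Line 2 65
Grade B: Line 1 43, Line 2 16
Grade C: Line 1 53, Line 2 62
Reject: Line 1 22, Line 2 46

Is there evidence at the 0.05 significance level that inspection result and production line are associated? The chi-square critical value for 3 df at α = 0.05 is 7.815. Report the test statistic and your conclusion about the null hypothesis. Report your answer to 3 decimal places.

22.457; reject H₀

Row totals: 142, 59, 115, 68. Column totals: 195, 189. Grand total N = 384.
Expected counts (row total × column total / N):
  Grade A, Line 1: 142×195/384 = 72.1094
  Grade A, Line 2: 142×189/384 = 69.8906
  Grade B, Line 1: 59×195/384 = 29.9609
  Grade B, Line 2: 59×189/384 = 29.0391
  Grade C, Line 1: 115×195/384 = 58.3984
  Grade C, Line 2: 115×189/384 = 56.6016
  Reject, Line 1: 68×195/384 = 34.5312
  Reject, Line 2: 68×189/384 = 33.4688
Contributions (O − E)²/E:
  (77 − 72.1094)²/72.1094 = 0.3317
  (65 − 69.8906)²/69.8906 = 0.3422
  (43 − 29.9609)²/29.9609 = 5.6747
  (16 − 29.0391)²/29.0391 = 5.8548
  (53 − 58.3984)²/58.3984 = 0.4990
  (62 − 56.6016)²/56.6016 = 0.5149
  (22 − 34.5312)²/34.5312 = 4.5475
  (46 − 33.4688)²/33.4688 = 4.6919
χ² = 0.3317 + 0.3422 + 5.6747 + 5.8548 + 0.4990 + 0.5149 + 4.5475 + 4.6919 = 22.457
df = (4−1)(2−1) = 3. Since 22.457 > 7.815, reject the null hypothesis of independence at α = 0.05.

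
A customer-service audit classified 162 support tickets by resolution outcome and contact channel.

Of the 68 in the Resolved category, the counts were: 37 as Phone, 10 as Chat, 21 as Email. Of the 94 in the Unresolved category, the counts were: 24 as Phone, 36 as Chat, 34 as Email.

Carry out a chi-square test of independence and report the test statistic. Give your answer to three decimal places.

Row totals: 68, 94. Column totals: 61, 46, 55. Grand total N = 162.
Expected counts (row total × column total / N):
  Resolved, Phone: 68×61/162 = 25.6049
  Resolved, Chat: 68×46/162 = 19.3086
  Resolved, Email: 68×55/162 = 23.0864
  Unresolved, Phone: 94×61/162 = 35.3951
  Unresolved, Chat: 94×46/162 = 26.6914
  Unresolved, Email: 94×55/162 = 31.9136
Contributions (O − E)²/E:
  (37 − 25.6049)²/25.6049 = 5.0712
  (10 − 19.3086)²/19.3086 = 4.4876
  (21 − 23.0864)²/23.0864 = 0.1886
  (24 − 35.3951)²/35.3951 = 3.6685
  (36 − 26.6914)²/26.6914 = 3.2464
  (34 − 31.9136)²/31.9136 = 0.1364
χ² = 5.0712 + 4.4876 + 0.1886 + 3.6685 + 3.2464 + 0.1364 = 16.799

16.799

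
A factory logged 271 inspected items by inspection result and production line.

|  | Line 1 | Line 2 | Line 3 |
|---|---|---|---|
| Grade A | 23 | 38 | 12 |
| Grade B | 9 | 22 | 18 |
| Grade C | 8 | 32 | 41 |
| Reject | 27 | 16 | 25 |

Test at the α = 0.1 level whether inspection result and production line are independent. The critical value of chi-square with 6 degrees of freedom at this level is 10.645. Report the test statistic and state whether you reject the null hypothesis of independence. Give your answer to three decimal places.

Row totals: 73, 49, 81, 68. Column totals: 67, 108, 96. Grand total N = 271.
Expected counts (row total × column total / N):
  Grade A, Line 1: 73×67/271 = 18.0480
  Grade A, Line 2: 73×108/271 = 29.0923
  Grade A, Line 3: 73×96/271 = 25.8598
  Grade B, Line 1: 49×67/271 = 12.1144
  Grade B, Line 2: 49×108/271 = 19.5277
  Grade B, Line 3: 49×96/271 = 17.3579
  Grade C, Line 1: 81×67/271 = 20.0258
  Grade C, Line 2: 81×108/271 = 32.2804
  Grade C, Line 3: 81×96/271 = 28.6937
  Reject, Line 1: 68×67/271 = 16.8118
  Reject, Line 2: 68×108/271 = 27.0996
  Reject, Line 3: 68×96/271 = 24.0886
Contributions (O − E)²/E:
  (23 − 18.0480)²/18.0480 = 1.3587
  (38 − 29.0923)²/29.0923 = 2.7274
  (12 − 25.8598)²/25.8598 = 7.4283
  (9 − 12.1144)²/12.1144 = 0.8007
  (22 − 19.5277)²/19.5277 = 0.3130
  (18 − 17.3579)²/17.3579 = 0.0238
  (8 − 20.0258)²/20.0258 = 7.2217
  (32 − 32.2804)²/32.2804 = 0.0024
  (41 − 28.6937)²/28.6937 = 5.2780
  (27 − 16.8118)²/16.8118 = 6.1742
  (16 − 27.0996)²/27.0996 = 4.5462
  (25 − 24.0886)²/24.0886 = 0.0345
χ² = 1.3587 + 2.7274 + 7.4283 + 0.8007 + 0.3130 + 0.0238 + 7.2217 + 0.0024 + 5.2780 + 6.1742 + 4.5462 + 0.0345 = 35.909
df = (4−1)(3−1) = 6. Since 35.909 > 10.645, reject the null hypothesis of independence at α = 0.1.

35.909; reject H₀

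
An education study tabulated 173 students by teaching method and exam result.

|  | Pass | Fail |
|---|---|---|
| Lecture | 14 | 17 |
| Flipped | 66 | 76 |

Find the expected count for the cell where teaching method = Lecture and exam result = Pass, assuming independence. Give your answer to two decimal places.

Row total (Lecture) = 31; column total (Pass) = 80; grand total N = 173.
Expected count = (row total × column total) / N = 31 × 80 / 173 = 14.34.

14.34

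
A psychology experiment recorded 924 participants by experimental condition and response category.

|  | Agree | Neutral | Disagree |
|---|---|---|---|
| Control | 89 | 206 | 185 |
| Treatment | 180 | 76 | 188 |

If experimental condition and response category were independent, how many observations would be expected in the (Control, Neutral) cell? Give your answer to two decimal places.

146.49

Row total (Control) = 480; column total (Neutral) = 282; grand total N = 924.
Expected count = (row total × column total) / N = 480 × 282 / 924 = 146.49.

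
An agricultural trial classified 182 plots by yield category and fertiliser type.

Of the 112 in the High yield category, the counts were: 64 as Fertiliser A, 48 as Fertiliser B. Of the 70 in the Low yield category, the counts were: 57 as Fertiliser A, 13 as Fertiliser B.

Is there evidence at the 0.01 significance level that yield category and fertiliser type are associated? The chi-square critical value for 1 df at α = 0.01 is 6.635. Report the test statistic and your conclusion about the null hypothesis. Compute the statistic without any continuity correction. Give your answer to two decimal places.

11.40; reject H₀

Row totals: 112, 70. Column totals: 121, 61. Grand total N = 182.
Expected counts (row total × column total / N):
  High yield, Fertiliser A: 112×121/182 = 74.4615
  High yield, Fertiliser B: 112×61/182 = 37.5385
  Low yield, Fertiliser A: 70×121/182 = 46.5385
  Low yield, Fertiliser B: 70×61/182 = 23.4615
Contributions (O − E)²/E:
  (64 − 74.4615)²/74.4615 = 1.4698
  (48 − 37.5385)²/37.5385 = 2.9155
  (57 − 46.5385)²/46.5385 = 2.3517
  (13 − 23.4615)²/23.4615 = 4.6648
χ² = 1.4698 + 2.9155 + 2.3517 + 4.6648 = 11.40
df = (2−1)(2−1) = 1. Since 11.40 > 6.635, reject the null hypothesis of independence at α = 0.01.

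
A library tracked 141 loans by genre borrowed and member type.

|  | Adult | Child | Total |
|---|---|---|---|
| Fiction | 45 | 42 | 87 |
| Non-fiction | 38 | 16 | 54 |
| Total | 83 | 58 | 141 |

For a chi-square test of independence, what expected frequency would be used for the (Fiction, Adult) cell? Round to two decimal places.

51.21

Row total (Fiction) = 87; column total (Adult) = 83; grand total N = 141.
Expected count = (row total × column total) / N = 87 × 83 / 141 = 51.21.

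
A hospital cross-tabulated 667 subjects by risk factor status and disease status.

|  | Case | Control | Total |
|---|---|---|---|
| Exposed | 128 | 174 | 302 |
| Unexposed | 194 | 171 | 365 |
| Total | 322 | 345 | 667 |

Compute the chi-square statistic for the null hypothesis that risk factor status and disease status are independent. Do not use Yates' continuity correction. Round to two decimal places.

7.67

Grand total N = 667.
Expected counts (row total × column total / N):
  Exposed, Case: 302×322/667 = 145.793
  Exposed, Control: 302×345/667 = 156.207
  Unexposed, Case: 365×322/667 = 176.207
  Unexposed, Control: 365×345/667 = 188.793
Contributions (O − E)²/E:
  (128 − 145.793)²/145.793 = 2.1715
  (174 − 156.207)²/156.207 = 2.0267
  (194 − 176.207)²/176.207 = 1.7967
  (171 − 188.793)²/188.793 = 1.6769
χ² = 2.1715 + 2.0267 + 1.7967 + 1.6769 = 7.67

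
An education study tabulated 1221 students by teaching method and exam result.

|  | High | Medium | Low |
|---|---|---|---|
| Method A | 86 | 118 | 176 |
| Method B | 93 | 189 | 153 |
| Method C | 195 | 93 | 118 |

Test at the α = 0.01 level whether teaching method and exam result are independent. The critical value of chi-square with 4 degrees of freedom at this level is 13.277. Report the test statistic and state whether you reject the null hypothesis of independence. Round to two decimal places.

Row totals: 380, 435, 406. Column totals: 374, 400, 447. Grand total N = 1221.
Expected counts (row total × column total / N):
  Method A, High: 380×374/1221 = 116.3964
  Method A, Medium: 380×400/1221 = 124.4881
  Method A, Low: 380×447/1221 = 139.1155
  Method B, High: 435×374/1221 = 133.2432
  Method B, Medium: 435×400/1221 = 142.5061
  Method B, Low: 435×447/1221 = 159.2506
  Method C, High: 406×374/1221 = 124.3604
  Method C, Medium: 406×400/1221 = 133.0057
  Method C, Low: 406×447/1221 = 148.6339
Contributions (O − E)²/E:
  (86 − 116.3964)²/116.3964 = 7.9379
  (118 − 124.4881)²/124.4881 = 0.3381
  (176 − 139.1155)²/139.1155 = 9.7794
  (93 − 133.2432)²/133.2432 = 12.1546
  (189 − 142.5061)²/142.5061 = 15.1691
  (153 − 159.2506)²/159.2506 = 0.2453
  (195 − 124.3604)²/124.3604 = 40.1249
  (93 − 133.0057)²/133.0057 = 12.0330
  (118 − 148.6339)²/148.6339 = 6.3137
χ² = 7.9379 + 0.3381 + 9.7794 + 12.1546 + 15.1691 + 0.2453 + 40.1249 + 12.0330 + 6.3137 = 104.10
df = (3−1)(3−1) = 4. Since 104.10 > 13.277, reject the null hypothesis of independence at α = 0.01.

104.10; reject H₀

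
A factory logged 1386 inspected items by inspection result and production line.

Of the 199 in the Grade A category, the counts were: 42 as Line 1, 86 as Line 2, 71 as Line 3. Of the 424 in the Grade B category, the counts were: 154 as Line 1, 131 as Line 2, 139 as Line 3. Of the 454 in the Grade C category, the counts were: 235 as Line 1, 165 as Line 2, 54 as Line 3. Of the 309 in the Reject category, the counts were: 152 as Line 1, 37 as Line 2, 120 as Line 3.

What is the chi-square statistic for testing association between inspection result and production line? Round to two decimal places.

152.12

Row totals: 199, 424, 454, 309. Column totals: 583, 419, 384. Grand total N = 1386.
Expected counts (row total × column total / N):
  Grade A, Line 1: 199×583/1386 = 83.706
  Grade A, Line 2: 199×419/1386 = 60.159
  Grade A, Line 3: 199×384/1386 = 55.134
  Grade B, Line 1: 424×583/1386 = 178.349
  Grade B, Line 2: 424×419/1386 = 128.179
  Grade B, Line 3: 424×384/1386 = 117.472
  Grade C, Line 1: 454×583/1386 = 190.968
  Grade C, Line 2: 454×419/1386 = 137.248
  Grade C, Line 3: 454×384/1386 = 125.784
  Reject, Line 1: 309×583/1386 = 129.976
  Reject, Line 2: 309×419/1386 = 93.413
  Reject, Line 3: 309×384/1386 = 85.610
Contributions (O − E)²/E:
  (42 − 83.706)²/83.706 = 20.7798
  (86 − 60.159)²/60.159 = 11.0999
  (71 − 55.134)²/55.134 = 4.5658
  (154 − 178.349)²/178.349 = 3.3242
  (131 − 128.179)²/128.179 = 0.0621
  (139 − 117.472)²/117.472 = 3.9452
  (235 − 190.968)²/190.968 = 10.1526
  (165 − 137.248)²/137.248 = 5.6115
  (54 − 125.784)²/125.784 = 40.9666
  (152 − 129.976)²/129.976 = 3.7319
  (37 − 93.413)²/93.413 = 34.0683
  (120 − 85.610)²/85.610 = 13.8146
χ² = 20.7798 + 11.0999 + 4.5658 + 3.3242 + 0.0621 + 3.9452 + 10.1526 + 5.6115 + 40.9666 + 3.7319 + 34.0683 + 13.8146 = 152.12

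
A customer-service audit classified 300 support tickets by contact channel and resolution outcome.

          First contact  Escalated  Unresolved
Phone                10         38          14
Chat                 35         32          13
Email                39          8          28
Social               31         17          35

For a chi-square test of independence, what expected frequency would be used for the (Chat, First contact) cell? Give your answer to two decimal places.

Row total (Chat) = 80; column total (First contact) = 115; grand total N = 300.
Expected count = (row total × column total) / N = 80 × 115 / 300 = 30.67.

30.67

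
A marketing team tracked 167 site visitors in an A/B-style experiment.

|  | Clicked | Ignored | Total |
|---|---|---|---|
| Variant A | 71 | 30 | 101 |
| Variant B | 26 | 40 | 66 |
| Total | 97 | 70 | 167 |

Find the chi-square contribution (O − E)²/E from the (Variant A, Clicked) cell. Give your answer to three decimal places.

Row total (Variant A) = 101; column total (Clicked) = 97; N = 167.
Expected count E = 101 × 97 / 167 = 58.6647.
Contribution = (O − E)²/E = (71 − 58.6647)² / 58.6647 = 2.594.

2.594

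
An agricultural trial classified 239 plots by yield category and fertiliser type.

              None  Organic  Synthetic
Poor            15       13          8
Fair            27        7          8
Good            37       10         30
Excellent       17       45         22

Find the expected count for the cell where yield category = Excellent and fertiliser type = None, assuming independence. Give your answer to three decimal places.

Row total (Excellent) = 84; column total (None) = 96; grand total N = 239.
Expected count = (row total × column total) / N = 84 × 96 / 239 = 33.741.

33.741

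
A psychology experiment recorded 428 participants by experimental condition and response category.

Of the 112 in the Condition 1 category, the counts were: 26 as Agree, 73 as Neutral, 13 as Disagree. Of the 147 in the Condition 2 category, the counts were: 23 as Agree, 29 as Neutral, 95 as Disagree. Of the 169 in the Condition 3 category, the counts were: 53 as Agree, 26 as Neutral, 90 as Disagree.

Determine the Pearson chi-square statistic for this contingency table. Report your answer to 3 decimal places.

Row totals: 112, 147, 169. Column totals: 102, 128, 198. Grand total N = 428.
Expected counts (row total × column total / N):
  Condition 1, Agree: 112×102/428 = 26.69159
  Condition 1, Neutral: 112×128/428 = 33.49533
  Condition 1, Disagree: 112×198/428 = 51.81308
  Condition 2, Agree: 147×102/428 = 35.03271
  Condition 2, Neutral: 147×128/428 = 43.96262
  Condition 2, Disagree: 147×198/428 = 68.00467
  Condition 3, Agree: 169×102/428 = 40.27570
  Condition 3, Neutral: 169×128/428 = 50.54206
  Condition 3, Disagree: 169×198/428 = 78.18224
Contributions (O − E)²/E:
  (26 − 26.69159)²/26.69159 = 0.0179
  (73 − 33.49533)²/33.49533 = 46.5921
  (13 − 51.81308)²/51.81308 = 29.0748
  (23 − 35.03271)²/35.03271 = 4.1329
  (29 − 43.96262)²/43.96262 = 5.0925
  (95 − 68.00467)²/68.00467 = 10.7161
  (53 − 40.27570)²/40.27570 = 4.0200
  (26 − 50.54206)²/50.54206 = 11.9171
  (90 − 78.18224)²/78.18224 = 1.7863
χ² = 0.0179 + 46.5921 + 29.0748 + 4.1329 + 5.0925 + 10.7161 + 4.0200 + 11.9171 + 1.7863 = 113.350

113.350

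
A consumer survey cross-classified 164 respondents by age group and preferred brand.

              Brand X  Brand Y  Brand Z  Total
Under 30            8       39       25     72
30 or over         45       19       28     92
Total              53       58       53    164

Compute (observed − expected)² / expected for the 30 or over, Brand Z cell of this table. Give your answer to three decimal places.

Row total (30 or over) = 92; column total (Brand Z) = 53; N = 164.
Expected count E = 92 × 53 / 164 = 29.7317.
Contribution = (O − E)²/E = (28 − 29.7317)² / 29.7317 = 0.101.

0.101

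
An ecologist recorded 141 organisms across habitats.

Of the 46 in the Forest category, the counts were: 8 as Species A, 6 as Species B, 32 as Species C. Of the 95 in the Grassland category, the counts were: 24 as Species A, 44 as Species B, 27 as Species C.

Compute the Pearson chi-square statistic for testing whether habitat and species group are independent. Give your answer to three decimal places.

Row totals: 46, 95. Column totals: 32, 50, 59. Grand total N = 141.
Expected counts (row total × column total / N):
  Forest, Species A: 46×32/141 = 10.43972
  Forest, Species B: 46×50/141 = 16.31206
  Forest, Species C: 46×59/141 = 19.24823
  Grassland, Species A: 95×32/141 = 21.56028
  Grassland, Species B: 95×50/141 = 33.68794
  Grassland, Species C: 95×59/141 = 39.75177
Contributions (O − E)²/E:
  (8 − 10.43972)²/10.43972 = 0.5702
  (6 − 16.31206)²/16.31206 = 6.5190
  (32 − 19.24823)²/19.24823 = 8.4479
  (24 − 21.56028)²/21.56028 = 0.2761
  (44 − 33.68794)²/33.68794 = 3.1566
  (27 − 39.75177)²/39.75177 = 4.0906
χ² = 0.5702 + 6.5190 + 8.4479 + 0.2761 + 3.1566 + 4.0906 = 23.060

23.060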